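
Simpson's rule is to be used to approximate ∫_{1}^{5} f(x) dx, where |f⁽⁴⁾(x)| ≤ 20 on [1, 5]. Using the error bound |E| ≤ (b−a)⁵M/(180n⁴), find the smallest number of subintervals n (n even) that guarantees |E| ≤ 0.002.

16

Need 20480/(180n⁴) ≤ 0.002.
n⁴ ≥ 20480/(180·0.002) = 56888.9 ⇒ n ≥ 15.4439, so the smallest even n is 16. (n must be even for Simpson's rule.)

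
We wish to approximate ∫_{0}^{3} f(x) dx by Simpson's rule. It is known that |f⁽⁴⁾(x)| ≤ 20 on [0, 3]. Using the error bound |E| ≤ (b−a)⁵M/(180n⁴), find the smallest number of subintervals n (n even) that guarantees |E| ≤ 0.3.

4

Need 4860/(180n⁴) ≤ 0.3.
n⁴ ≥ 4860/(180·0.3) = 90 ⇒ n ≥ 3.0801, so the smallest even n is 4. (n must be even for Simpson's rule.)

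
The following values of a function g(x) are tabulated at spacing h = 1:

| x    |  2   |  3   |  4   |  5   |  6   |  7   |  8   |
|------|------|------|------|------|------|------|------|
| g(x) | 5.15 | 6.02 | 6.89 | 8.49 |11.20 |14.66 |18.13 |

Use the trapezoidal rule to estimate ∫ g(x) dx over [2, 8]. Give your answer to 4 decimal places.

h = 1, n = 6.
(h/2)·[y₀ + 2y₁ + 2y₂ + 2y₃ + 2y₄ + 2y₅ + y₆] = 0.5·(117.80) = 58.9000.

58.9000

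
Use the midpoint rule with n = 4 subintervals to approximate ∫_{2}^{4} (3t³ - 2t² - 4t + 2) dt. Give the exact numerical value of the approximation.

h = (4 − 2)/4 = 0.5.
Midpoints m₁,…,m₄ = 2.25, 2.75, 3.25, 3.75.
f(m₁)=17.046875, f(m₂)=38.265625, f(m₃)=70.859375, f(m₄)=117.078125.
h·[f(m₁) + f(m₂) + f(m₃) + f(m₄)] = 0.5·(243.25) = 121.625.

121.625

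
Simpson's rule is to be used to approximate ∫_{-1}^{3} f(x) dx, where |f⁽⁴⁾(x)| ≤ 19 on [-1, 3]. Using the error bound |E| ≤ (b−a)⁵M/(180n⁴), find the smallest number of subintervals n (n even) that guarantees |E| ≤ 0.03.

Need 19456/(180n⁴) ≤ 0.03.
n⁴ ≥ 19456/(180·0.03) = 3602.96 ⇒ n ≥ 7.7476, so the smallest even n is 8. (n must be even for Simpson's rule.)

8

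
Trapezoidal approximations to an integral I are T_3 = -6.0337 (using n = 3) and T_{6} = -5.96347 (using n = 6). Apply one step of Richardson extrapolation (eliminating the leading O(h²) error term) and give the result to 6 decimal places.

-5.940060

R = (4·T_{6} − T_3) / 3 = (4·(-5.96347) − (-6.0337))/3 = (-17.82018)/3 = -5.940060.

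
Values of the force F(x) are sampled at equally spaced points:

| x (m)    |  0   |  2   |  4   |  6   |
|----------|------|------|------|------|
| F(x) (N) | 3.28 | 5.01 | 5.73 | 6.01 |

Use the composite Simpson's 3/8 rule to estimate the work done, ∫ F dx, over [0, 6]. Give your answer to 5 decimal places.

h = 2, n = 3.
(3h/8)·[y₀ + 3y₁ + 3y₂ + y₃] = 0.75·(41.51) = 31.13250.

31.13250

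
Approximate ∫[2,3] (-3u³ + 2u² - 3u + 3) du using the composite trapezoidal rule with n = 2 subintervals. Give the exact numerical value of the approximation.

-41.4375

h = (3 − 2)/2 = 0.5.
Nodes u₀,…,u₂ = 2, 2.5, 3.
f(u) = -3u³ + 2u² - 3u + 3: f₀=-19, f₁=-38.875, f₂=-69.
(h/2)·[f₀ + 2f₁ + f₂] = 0.25·(-165.75) = -41.4375.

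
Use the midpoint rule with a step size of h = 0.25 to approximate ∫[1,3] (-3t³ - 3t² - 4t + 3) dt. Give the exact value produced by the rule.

-95.78125

h = (3 − 1)/8 = 0.25.
Midpoints m₁,…,m₈ = 1.125, 1.375, 1.625, 1.875, 2.125, 2.375, 2.625, 2.875.
f(m₁)=-9.568359375, f(m₂)=-15.970703125, f(m₃)=-24.294921875, f(m₄)=-34.822265625, f(m₅)=-47.833984375, f(m₆)=-63.611328125, f(m₇)=-82.435546875, f(m₈)=-104.587890625.
h·[f(m₁) + f(m₂) + f(m₃) + f(m₄) + f(m₅) + f(m₆) + f(m₇) + f(m₈)] = 0.25·(-383.125) = -95.78125.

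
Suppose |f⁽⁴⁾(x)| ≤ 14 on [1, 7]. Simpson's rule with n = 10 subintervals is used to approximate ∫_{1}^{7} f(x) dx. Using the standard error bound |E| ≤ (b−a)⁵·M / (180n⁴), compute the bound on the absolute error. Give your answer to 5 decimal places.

0.06048

|E| ≤ (6)⁵·14 / (180·10⁴) = 108864/1800000 = 0.06048.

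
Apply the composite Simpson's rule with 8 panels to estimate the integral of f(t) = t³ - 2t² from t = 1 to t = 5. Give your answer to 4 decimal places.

73.3333

h = (5 − 1)/8 = 0.5.
Nodes t₀,…,t₈ = 1, 1.5, 2, 2.5, 3, 3.5, 4, 4.5, 5.
f(t) = t³ - 2t²: f₀=-1, f₁=-1.125, f₂=0, f₃=3.125, f₄=9, f₅=18.375, f₆=32, f₇=50.625, f₈=75.
(h/3)·[f₀ + 4f₁ + 2f₂ + 4f₃ + 2f₄ + 4f₅ + 2f₆ + 4f₇ + f₈] = 0.166667·(440) = 73.3333.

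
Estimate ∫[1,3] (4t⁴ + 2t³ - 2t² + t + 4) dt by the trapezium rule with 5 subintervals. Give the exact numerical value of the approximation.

h = (3 − 1)/5 = 0.4.
Nodes t₀,…,t₅ = 1, 1.4, 1.8, 2.2, 2.6, 3.
f(t) = 4t⁴ + 2t³ - 2t² + t + 4: f₀=9, f₁=22.3344, f₂=52.9744, f₃=111.5184, f₄=211.0224, f₅=367.
(h/2)·[f₀ + 2f₁ + 2f₂ + 2f₃ + 2f₄ + f₅] = 0.2·(1171.6992) = 234.33984.

234.33984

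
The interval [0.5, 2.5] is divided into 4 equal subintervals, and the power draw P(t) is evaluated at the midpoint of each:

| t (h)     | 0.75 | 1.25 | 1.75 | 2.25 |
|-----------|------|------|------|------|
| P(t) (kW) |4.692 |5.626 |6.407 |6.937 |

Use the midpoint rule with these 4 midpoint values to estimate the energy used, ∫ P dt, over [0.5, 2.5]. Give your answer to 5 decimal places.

h = 0.5, n = 4.
h·[y(m₁) + y(m₂) + y(m₃) + y(m₄)] = 0.5·(23.662) = 11.83100.

11.83100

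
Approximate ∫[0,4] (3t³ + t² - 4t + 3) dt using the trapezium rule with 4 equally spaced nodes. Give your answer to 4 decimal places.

h = (4 − 0)/3 = 1.333333.
Nodes t₀,…,t₃ = 0, 1.333333, 2.666667, 4.
f(t) = 3t³ + t² - 4t + 3: f₀=3, f₁=6.555556, f₂=56.333333, f₃=195.
(h/2)·[f₀ + 2f₁ + 2f₂ + f₃] = 0.666667·(323.777778) = 215.8519.

215.8519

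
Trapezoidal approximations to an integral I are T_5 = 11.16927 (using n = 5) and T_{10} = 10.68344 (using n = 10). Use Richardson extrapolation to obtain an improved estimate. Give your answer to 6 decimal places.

R = (4·T_{10} − T_5) / 3 = (4·10.68344 − 11.16927)/3 = (31.56449)/3 = 10.521497.

10.521497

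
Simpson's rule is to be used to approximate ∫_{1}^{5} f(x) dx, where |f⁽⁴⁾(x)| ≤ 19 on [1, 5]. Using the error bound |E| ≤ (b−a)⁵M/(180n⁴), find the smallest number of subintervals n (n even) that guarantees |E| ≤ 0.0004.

24

Need 19456/(180n⁴) ≤ 0.0004.
n⁴ ≥ 19456/(180·0.0004) = 270222 ⇒ n ≥ 22.7998, so the smallest even n is 24. (n must be even for Simpson's rule.)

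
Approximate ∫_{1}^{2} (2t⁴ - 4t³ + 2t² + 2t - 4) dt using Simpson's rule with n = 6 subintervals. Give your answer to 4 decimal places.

h = (2 − 1)/6 = 0.166667.
Nodes t₀,…,t₆ = 1, 1.166667, 1.333333, 1.5, 1.666667, 1.833333, 2.
f(t) = 2t⁴ - 4t³ + 2t² + 2t - 4: f₀=-2, f₁=-1.591049, f₂=-0.938272, f₃=0.125, f₄=1.802469, f₅=4.334877, f₆=8.
(h/3)·[f₀ + 4f₁ + 2f₂ + 4f₃ + 2f₄ + 4f₅ + f₆] = 0.055556·(19.203704) = 1.0669.

1.0669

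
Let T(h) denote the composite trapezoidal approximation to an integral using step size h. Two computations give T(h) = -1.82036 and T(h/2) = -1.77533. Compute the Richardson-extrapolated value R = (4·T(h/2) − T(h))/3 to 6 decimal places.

-1.760320

R = (4·T(h/2) − T(h)) / 3 = (4·(-1.77533) − (-1.82036))/3 = (-5.28096)/3 = -1.760320.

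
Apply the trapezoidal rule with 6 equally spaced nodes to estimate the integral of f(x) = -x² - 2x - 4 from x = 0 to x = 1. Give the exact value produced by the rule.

-5.34

h = (1 − 0)/5 = 0.2.
Nodes x₀,…,x₅ = 0, 0.2, 0.4, 0.6, 0.8, 1.
f(x) = -x² - 2x - 4: f₀=-4, f₁=-4.44, f₂=-4.96, f₃=-5.56, f₄=-6.24, f₅=-7.
(h/2)·[f₀ + 2f₁ + 2f₂ + 2f₃ + 2f₄ + f₅] = 0.1·(-53.4) = -5.34.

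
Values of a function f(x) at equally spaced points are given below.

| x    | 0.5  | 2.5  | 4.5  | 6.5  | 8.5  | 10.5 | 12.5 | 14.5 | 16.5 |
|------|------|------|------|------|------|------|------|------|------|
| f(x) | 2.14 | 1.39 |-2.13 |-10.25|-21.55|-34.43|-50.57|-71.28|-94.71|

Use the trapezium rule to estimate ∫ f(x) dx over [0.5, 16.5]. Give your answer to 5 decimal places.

h = 2, n = 8.
(h/2)·[y₀ + 2y₁ + 2y₂ + 2y₃ + 2y₄ + 2y₅ + 2y₆ + 2y₇ + y₈] = 1·(-470.21) = -470.21000.

-470.21000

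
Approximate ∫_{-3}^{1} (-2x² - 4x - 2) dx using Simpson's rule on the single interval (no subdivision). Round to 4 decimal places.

-10.6667

S = (b−a)/6 · [f(-3) + 4f(-1) + f(1)] = 0.666667·[(-8) + 4·0 + (-8)] = -10.6667.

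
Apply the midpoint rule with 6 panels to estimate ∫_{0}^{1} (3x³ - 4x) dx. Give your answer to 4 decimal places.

h = (1 − 0)/6 = 0.166667.
Midpoints m₁,…,m₆ = 0.083333, 0.25, 0.416667, 0.583333, 0.75, 0.916667.
f(m₁)=-0.331597, f(m₂)=-0.953125, f(m₃)=-1.449653, f(m₄)=-1.737847, f(m₅)=-1.734375, f(m₆)=-1.355903.
h·[f(m₁) + f(m₂) + f(m₃) + f(m₄) + f(m₅) + f(m₆)] = 0.166667·(-7.5625) = -1.2604.

-1.2604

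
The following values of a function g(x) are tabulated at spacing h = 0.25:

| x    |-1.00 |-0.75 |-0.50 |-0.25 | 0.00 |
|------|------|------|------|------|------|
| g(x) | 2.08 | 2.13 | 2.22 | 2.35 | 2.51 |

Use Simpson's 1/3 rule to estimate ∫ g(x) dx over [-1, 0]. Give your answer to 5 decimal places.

h = 0.25, n = 4.
(h/3)·[y₀ + 4y₁ + 2y₂ + 4y₃ + y₄] = 0.083333·(26.95) = 2.24583.

2.24583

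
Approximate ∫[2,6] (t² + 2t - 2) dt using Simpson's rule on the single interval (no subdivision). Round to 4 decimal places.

S = (b−a)/6 · [f(2) + 4f(4) + f(6)] = 0.666667·[6 + 4·22 + 46] = 93.3333.

93.3333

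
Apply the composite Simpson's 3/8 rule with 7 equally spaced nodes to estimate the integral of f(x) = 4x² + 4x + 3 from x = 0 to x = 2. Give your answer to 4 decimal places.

h = (2 − 0)/6 = 0.333333.
Nodes x₀,…,x₆ = 0, 0.333333, 0.666667, 1, 1.333333, 1.666667, 2.
f(x) = 4x² + 4x + 3: f₀=3, f₁=4.777778, f₂=7.444444, f₃=11, f₄=15.444444, f₅=20.777778, f₆=27.
(3h/8)·[f₀ + 3f₁ + 3f₂ + 2f₃ + 3f₄ + 3f₅ + f₆] = 0.125·(197.333333) = 24.6667.

24.6667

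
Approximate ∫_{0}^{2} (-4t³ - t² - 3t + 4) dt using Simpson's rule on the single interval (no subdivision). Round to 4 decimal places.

S = (b−a)/6 · [f(0) + 4f(1) + f(2)] = 0.333333·[4 + 4·(-4) + (-38)] = -16.6667.

-16.6667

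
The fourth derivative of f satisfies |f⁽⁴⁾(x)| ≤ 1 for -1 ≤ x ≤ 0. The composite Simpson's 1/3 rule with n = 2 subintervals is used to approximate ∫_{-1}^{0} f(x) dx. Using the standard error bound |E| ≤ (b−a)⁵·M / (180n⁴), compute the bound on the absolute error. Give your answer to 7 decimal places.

0.0003472

|E| ≤ (1)⁵·1 / (180·2⁴) = 1/2880 = 0.0003472.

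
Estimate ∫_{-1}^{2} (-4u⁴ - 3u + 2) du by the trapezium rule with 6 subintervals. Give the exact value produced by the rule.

h = (2 − (-1))/6 = 0.5.
Nodes u₀,…,u₆ = -1, -0.5, 0, 0.5, 1, 1.5, 2.
f(u) = -4u⁴ - 3u + 2: f₀=1, f₁=3.25, f₂=2, f₃=0.25, f₄=-5, f₅=-22.75, f₆=-68.
(h/2)·[f₀ + 2f₁ + 2f₂ + 2f₃ + 2f₄ + 2f₅ + f₆] = 0.25·(-111.5) = -27.875.

-27.875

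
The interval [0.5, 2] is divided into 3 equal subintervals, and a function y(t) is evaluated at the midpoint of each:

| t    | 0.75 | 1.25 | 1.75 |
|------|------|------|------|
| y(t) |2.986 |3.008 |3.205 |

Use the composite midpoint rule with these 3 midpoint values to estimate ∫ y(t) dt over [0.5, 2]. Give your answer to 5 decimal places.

h = 0.5, n = 3.
h·[y(m₁) + y(m₂) + y(m₃)] = 0.5·(9.199) = 4.59950.

4.59950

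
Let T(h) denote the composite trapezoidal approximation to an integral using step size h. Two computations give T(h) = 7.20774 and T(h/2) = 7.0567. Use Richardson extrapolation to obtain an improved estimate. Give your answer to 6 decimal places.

7.006353

R = (4·T(h/2) − T(h)) / 3 = (4·7.0567 − 7.20774)/3 = (21.01906)/3 = 7.006353.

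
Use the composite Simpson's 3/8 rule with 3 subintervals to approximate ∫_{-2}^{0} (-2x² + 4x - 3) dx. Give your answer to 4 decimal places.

-19.3333

h = (0 − (-2))/3 = 0.666667.
Nodes x₀,…,x₃ = -2, -1.333333, -0.666667, 0.
f(x) = -2x² + 4x - 3: f₀=-19, f₁=-11.888889, f₂=-6.555556, f₃=-3.
(3h/8)·[f₀ + 3f₁ + 3f₂ + f₃] = 0.25·(-77.333333) = -19.3333.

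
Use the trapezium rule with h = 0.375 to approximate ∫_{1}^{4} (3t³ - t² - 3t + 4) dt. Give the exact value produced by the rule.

161.26171875

h = (4 − 1)/8 = 0.375.
Nodes t₀,…,t₈ = 1, 1.375, 1.75, 2.125, 2.5, 2.875, 3.25, 3.625, 4.
f(t) = 3t³ - t² - 3t + 4: f₀=3, f₁=5.783203125, f₂=11.765625, f₃=21.896484375, f₄=37.125, f₅=58.400390625, f₆=86.671875, f₇=122.888671875, f₈=168.
(h/2)·[f₀ + 2f₁ + 2f₂ + 2f₃ + 2f₄ + 2f₅ + 2f₆ + 2f₇ + f₈] = 0.1875·(860.0625) = 161.26171875.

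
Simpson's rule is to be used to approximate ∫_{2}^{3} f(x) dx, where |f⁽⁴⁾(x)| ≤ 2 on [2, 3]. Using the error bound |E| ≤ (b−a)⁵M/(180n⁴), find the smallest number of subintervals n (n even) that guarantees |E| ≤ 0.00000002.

28

Need 2/(180n⁴) ≤ 0.00000002.
n⁴ ≥ 2/(180·0.00000002) = 555556 ⇒ n ≥ 27.3012, so the smallest even n is 28. (n must be even for Simpson's rule.)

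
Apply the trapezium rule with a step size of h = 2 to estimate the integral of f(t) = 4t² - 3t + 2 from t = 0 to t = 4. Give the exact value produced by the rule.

80

h = (4 − 0)/2 = 2.
Nodes t₀,…,t₂ = 0, 2, 4.
f(t) = 4t² - 3t + 2: f₀=2, f₁=12, f₂=54.
(h/2)·[f₀ + 2f₁ + f₂] = 1·(80) = 80.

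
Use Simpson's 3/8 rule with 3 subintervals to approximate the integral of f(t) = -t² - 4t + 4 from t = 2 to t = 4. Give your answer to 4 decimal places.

h = (4 − 2)/3 = 0.666667.
Nodes t₀,…,t₃ = 2, 2.666667, 3.333333, 4.
f(t) = -t² - 4t + 4: f₀=-8, f₁=-13.777778, f₂=-20.444444, f₃=-28.
(3h/8)·[f₀ + 3f₁ + 3f₂ + f₃] = 0.25·(-138.666667) = -34.6667.

-34.6667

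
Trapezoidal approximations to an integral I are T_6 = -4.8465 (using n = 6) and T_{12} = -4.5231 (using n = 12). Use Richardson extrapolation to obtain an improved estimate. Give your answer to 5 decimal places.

-4.41530

R = (4·T_{12} − T_6) / 3 = (4·(-4.5231) − (-4.8465))/3 = (-13.2459)/3 = -4.41530.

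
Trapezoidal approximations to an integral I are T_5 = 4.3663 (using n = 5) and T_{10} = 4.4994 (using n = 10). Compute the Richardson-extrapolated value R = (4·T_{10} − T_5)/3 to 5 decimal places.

4.54377

R = (4·T_{10} − T_5) / 3 = (4·4.4994 − 4.3663)/3 = (13.6313)/3 = 4.54377.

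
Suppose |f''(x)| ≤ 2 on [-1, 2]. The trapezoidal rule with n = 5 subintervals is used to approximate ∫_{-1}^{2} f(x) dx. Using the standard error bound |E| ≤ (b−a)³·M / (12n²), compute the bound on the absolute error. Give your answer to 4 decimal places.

|E| ≤ (3)³·2 / (12·5²) = 54/300 = 0.1800.

0.1800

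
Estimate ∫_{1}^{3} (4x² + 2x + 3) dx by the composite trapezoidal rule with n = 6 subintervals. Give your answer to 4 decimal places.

h = (3 − 1)/6 = 0.333333.
Nodes x₀,…,x₆ = 1, 1.333333, 1.666667, 2, 2.333333, 2.666667, 3.
f(x) = 4x² + 2x + 3: f₀=9, f₁=12.777778, f₂=17.444444, f₃=23, f₄=29.444444, f₅=36.777778, f₆=45.
(h/2)·[f₀ + 2f₁ + 2f₂ + 2f₃ + 2f₄ + 2f₅ + f₆] = 0.166667·(292.888889) = 48.8148.

48.8148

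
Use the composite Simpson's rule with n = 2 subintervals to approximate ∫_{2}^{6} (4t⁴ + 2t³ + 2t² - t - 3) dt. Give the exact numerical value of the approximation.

h = (6 − 2)/2 = 2.
Nodes t₀,…,t₂ = 2, 4, 6.
f(t) = 4t⁴ + 2t³ + 2t² - t - 3: f₀=83, f₁=1177, f₂=5679.
(h/3)·[f₀ + 4f₁ + f₂] = 0.666667·(10470) = 6980.

6980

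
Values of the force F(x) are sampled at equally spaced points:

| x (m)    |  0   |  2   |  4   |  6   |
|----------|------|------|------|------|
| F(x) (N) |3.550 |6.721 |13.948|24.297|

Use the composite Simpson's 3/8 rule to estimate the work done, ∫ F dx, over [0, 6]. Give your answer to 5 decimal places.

h = 2, n = 3.
(3h/8)·[y₀ + 3y₁ + 3y₂ + y₃] = 0.75·(89.854) = 67.39050.

67.39050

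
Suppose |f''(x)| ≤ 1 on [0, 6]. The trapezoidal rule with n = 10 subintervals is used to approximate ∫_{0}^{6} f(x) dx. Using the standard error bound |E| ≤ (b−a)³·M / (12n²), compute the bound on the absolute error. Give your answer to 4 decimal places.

|E| ≤ (6)³·1 / (12·10²) = 216/1200 = 0.1800.

0.1800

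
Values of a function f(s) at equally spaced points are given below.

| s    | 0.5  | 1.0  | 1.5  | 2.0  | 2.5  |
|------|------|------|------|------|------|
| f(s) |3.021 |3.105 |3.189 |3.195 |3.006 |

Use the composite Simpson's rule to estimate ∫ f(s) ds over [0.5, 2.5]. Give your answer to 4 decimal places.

6.2675

h = 0.5, n = 4.
(h/3)·[y₀ + 4y₁ + 2y₂ + 4y₃ + y₄] = 0.166667·(37.605) = 6.2675.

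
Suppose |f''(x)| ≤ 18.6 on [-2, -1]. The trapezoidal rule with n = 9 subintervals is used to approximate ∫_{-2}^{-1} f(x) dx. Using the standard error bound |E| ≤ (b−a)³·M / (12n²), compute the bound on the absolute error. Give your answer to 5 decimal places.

|E| ≤ (1)³·18.6 / (12·9²) = 18.6/972 = 0.01914.

0.01914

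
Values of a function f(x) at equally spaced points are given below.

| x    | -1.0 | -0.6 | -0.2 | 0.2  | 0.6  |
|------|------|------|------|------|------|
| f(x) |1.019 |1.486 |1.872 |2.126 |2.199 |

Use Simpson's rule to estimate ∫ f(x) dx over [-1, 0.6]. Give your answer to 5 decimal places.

2.85467

h = 0.4, n = 4.
(h/3)·[y₀ + 4y₁ + 2y₂ + 4y₃ + y₄] = 0.133333·(21.410) = 2.85467.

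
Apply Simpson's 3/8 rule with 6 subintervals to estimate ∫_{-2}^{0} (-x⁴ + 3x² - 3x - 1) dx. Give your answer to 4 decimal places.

h = (0 − (-2))/6 = 0.333333.
Nodes x₀,…,x₆ = -2, -1.666667, -1.333333, -1, -0.666667, -0.333333, 0.
f(x) = -x⁴ + 3x² - 3x - 1: f₀=1, f₁=4.617284, f₂=5.172840, f₃=4, f₄=2.135802, f₅=0.320988, f₆=-1.
(3h/8)·[f₀ + 3f₁ + 3f₂ + 2f₃ + 3f₄ + 3f₅ + f₆] = 0.125·(44.740741) = 5.5926.

5.5926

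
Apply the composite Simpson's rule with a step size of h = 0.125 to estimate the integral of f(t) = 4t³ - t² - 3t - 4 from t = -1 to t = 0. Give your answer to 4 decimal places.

-3.8333

h = (0 − (-1))/8 = 0.125.
Nodes t₀,…,t₈ = -1, -0.875, -0.75, -0.625, -0.5, -0.375, -0.25, -0.125, 0.
f(t) = 4t³ - t² - 3t - 4: f₀=-6, f₁=-4.8203125, f₂=-4, f₃=-3.4921875, f₄=-3.25, f₅=-3.2265625, f₆=-3.375, f₇=-3.6484375, f₈=-4.
(h/3)·[f₀ + 4f₁ + 2f₂ + 4f₃ + 2f₄ + 4f₅ + 2f₆ + 4f₇ + f₈] = 0.041667·(-92) = -3.8333.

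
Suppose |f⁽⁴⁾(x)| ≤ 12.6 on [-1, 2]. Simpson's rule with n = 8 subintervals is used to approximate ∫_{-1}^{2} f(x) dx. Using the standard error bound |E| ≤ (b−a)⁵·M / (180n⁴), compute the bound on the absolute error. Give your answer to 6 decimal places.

0.004153

|E| ≤ (3)⁵·12.6 / (180·8⁴) = 3061.8/737280 = 0.004153.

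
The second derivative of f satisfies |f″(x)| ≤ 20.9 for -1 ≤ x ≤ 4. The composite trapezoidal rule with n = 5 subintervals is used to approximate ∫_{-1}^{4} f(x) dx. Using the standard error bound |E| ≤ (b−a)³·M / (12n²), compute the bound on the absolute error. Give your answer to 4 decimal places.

8.7083

|E| ≤ (5)³·20.9 / (12·5²) = 2612.5/300 = 8.7083.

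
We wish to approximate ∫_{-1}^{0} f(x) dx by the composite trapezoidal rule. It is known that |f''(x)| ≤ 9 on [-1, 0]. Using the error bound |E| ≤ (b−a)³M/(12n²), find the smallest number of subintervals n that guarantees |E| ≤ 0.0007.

Need 9/(12n²) ≤ 0.0007.
n² ≥ 9/(12·0.0007) = 1071.43 ⇒ n ≥ 32.7327, so the smallest n is 33.

33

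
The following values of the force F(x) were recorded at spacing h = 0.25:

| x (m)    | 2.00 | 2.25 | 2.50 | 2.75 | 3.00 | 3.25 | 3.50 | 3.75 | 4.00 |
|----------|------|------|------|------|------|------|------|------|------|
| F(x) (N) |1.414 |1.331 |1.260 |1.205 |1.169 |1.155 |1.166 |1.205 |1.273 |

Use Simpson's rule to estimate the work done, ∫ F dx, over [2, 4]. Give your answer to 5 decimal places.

2.45508

h = 0.25, n = 8.
(h/3)·[y₀ + 4y₁ + 2y₂ + 4y₃ + 2y₄ + 4y₅ + 2y₆ + 4y₇ + y₈] = 0.083333·(29.461) = 2.45508.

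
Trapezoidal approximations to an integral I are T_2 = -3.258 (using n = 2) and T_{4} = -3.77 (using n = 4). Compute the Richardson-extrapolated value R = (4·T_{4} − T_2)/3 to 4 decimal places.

-3.9407

R = (4·T_{4} − T_2) / 3 = (4·(-3.77) − (-3.258))/3 = (-11.822)/3 = -3.9407.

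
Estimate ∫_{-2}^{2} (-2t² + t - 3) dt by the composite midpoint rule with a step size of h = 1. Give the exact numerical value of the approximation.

h = (2 − (-2))/4 = 1.
Midpoints m₁,…,m₄ = -1.5, -0.5, 0.5, 1.5.
f(m₁)=-9, f(m₂)=-4, f(m₃)=-3, f(m₄)=-6.
h·[f(m₁) + f(m₂) + f(m₃) + f(m₄)] = 1·(-22) = -22.

-22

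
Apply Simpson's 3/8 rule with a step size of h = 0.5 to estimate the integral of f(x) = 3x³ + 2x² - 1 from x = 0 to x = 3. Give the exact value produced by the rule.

h = (3 − 0)/6 = 0.5.
Nodes x₀,…,x₆ = 0, 0.5, 1, 1.5, 2, 2.5, 3.
f(x) = 3x³ + 2x² - 1: f₀=-1, f₁=-0.125, f₂=4, f₃=13.625, f₄=31, f₅=58.375, f₆=98.
(3h/8)·[f₀ + 3f₁ + 3f₂ + 2f₃ + 3f₄ + 3f₅ + f₆] = 0.1875·(404) = 75.75.

75.75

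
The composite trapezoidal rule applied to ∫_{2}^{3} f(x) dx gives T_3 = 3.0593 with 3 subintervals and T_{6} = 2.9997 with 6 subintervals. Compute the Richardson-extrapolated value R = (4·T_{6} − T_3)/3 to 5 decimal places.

2.97983

R = (4·T_{6} − T_3) / 3 = (4·2.9997 − 3.0593)/3 = (8.9395)/3 = 2.97983.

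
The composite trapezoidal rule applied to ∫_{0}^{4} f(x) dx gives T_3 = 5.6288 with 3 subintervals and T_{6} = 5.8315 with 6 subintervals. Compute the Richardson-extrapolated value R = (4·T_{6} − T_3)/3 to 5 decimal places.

5.89907

R = (4·T_{6} − T_3) / 3 = (4·5.8315 − 5.6288)/3 = (17.6972)/3 = 5.89907.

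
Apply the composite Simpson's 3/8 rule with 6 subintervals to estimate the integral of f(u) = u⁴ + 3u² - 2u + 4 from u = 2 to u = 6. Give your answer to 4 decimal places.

1741.0370

h = (6 − 2)/6 = 0.666667.
Nodes u₀,…,u₆ = 2, 2.666667, 3.333333, 4, 4.666667, 5.333333, 6.
f(u) = u⁴ + 3u² - 2u + 4: f₀=28, f₁=70.567901, f₂=154.123457, f₃=300, f₄=534.271605, f₅=887.753086, f₆=1396.
(3h/8)·[f₀ + 3f₁ + 3f₂ + 2f₃ + 3f₄ + 3f₅ + f₆] = 0.25·(6964.148148) = 1741.0370.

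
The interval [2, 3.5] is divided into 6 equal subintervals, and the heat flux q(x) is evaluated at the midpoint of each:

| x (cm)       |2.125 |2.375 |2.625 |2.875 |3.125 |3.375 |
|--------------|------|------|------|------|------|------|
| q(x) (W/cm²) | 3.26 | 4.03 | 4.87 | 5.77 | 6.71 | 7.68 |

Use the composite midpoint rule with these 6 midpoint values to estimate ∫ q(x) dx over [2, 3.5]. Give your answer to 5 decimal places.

h = 0.25, n = 6.
h·[y(m₁) + y(m₂) + y(m₃) + y(m₄) + y(m₅) + y(m₆)] = 0.25·(32.32) = 8.08000.

8.08000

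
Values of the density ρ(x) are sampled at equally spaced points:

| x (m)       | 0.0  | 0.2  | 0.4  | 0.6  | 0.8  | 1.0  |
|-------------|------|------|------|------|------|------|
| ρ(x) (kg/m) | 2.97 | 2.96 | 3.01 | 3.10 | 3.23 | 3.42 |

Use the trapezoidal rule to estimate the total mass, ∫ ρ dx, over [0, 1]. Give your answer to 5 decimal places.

h = 0.2, n = 5.
(h/2)·[y₀ + 2y₁ + 2y₂ + 2y₃ + 2y₄ + y₅] = 0.1·(30.99) = 3.09900.

3.09900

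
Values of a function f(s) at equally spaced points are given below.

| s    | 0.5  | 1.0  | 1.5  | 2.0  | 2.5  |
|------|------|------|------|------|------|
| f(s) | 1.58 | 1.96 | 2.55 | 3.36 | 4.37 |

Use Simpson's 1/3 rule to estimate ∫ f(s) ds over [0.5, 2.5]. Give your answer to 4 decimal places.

5.3883

h = 0.5, n = 4.
(h/3)·[y₀ + 4y₁ + 2y₂ + 4y₃ + y₄] = 0.166667·(32.33) = 5.3883.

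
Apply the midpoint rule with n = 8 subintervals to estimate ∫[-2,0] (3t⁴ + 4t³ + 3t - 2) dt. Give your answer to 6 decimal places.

-6.924316

h = (0 − (-2))/8 = 0.25.
Midpoints m₁,…,m₈ = -1.875, -1.625, -1.375, -1.125, -0.875, -0.625, -0.375, -0.125.
f(m₁)=3.086669921875, f(m₂)=-3.120361328125, f(m₃)=-5.800048828125, f(m₄)=-6.264892578125, f(m₅)=-5.546142578125, f(m₆)=-4.393798828125, f(m₇)=-3.276611328125, f(m₈)=-2.382080078125.
h·[f(m₁) + f(m₂) + f(m₃) + f(m₄) + f(m₅) + f(m₆) + f(m₇) + f(m₈)] = 0.25·(-27.697265625) = -6.924316.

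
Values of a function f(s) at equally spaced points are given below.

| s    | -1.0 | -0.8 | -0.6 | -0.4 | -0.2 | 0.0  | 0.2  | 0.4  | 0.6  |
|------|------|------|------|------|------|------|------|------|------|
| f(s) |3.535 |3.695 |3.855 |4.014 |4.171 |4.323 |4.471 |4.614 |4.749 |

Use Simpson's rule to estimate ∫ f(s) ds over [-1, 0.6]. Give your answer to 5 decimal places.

6.65747

h = 0.2, n = 8.
(h/3)·[y₀ + 4y₁ + 2y₂ + 4y₃ + 2y₄ + 4y₅ + 2y₆ + 4y₇ + y₈] = 0.066667·(99.862) = 6.65747.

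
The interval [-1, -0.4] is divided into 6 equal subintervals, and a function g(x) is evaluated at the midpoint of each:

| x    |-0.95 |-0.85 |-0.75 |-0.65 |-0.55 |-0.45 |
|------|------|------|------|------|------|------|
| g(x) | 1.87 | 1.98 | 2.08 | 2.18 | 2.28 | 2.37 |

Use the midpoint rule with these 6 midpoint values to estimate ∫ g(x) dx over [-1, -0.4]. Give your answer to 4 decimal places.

1.2760

h = 0.1, n = 6.
h·[y(m₁) + y(m₂) + y(m₃) + y(m₄) + y(m₅) + y(m₆)] = 0.1·(12.76) = 1.2760.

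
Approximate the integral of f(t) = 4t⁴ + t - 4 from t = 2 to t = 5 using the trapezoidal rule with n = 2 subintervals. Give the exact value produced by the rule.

h = (5 − 2)/2 = 1.5.
Nodes t₀,…,t₂ = 2, 3.5, 5.
f(t) = 4t⁴ + t - 4: f₀=62, f₁=599.75, f₂=2501.
(h/2)·[f₀ + 2f₁ + f₂] = 0.75·(3762.5) = 2821.875.

2821.875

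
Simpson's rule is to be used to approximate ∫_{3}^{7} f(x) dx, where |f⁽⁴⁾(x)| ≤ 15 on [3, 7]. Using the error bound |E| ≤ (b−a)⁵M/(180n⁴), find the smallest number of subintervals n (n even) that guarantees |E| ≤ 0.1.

6

Need 15360/(180n⁴) ≤ 0.1.
n⁴ ≥ 15360/(180·0.1) = 853.333 ⇒ n ≥ 5.4048, so the smallest even n is 6. (n must be even for Simpson's rule.)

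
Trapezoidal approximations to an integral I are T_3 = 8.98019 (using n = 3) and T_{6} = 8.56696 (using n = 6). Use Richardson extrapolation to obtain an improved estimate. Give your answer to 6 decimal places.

8.429217

R = (4·T_{6} − T_3) / 3 = (4·8.56696 − 8.98019)/3 = (25.28765)/3 = 8.429217.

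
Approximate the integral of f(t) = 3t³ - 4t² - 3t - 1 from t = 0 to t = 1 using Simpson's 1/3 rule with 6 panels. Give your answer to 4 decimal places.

-3.0833

h = (1 − 0)/6 = 0.166667.
Nodes t₀,…,t₆ = 0, 0.166667, 0.333333, 0.5, 0.666667, 0.833333, 1.
f(t) = 3t³ - 4t² - 3t - 1: f₀=-1, f₁=-1.597222, f₂=-2.333333, f₃=-3.125, f₄=-3.888889, f₅=-4.541667, f₆=-5.
(h/3)·[f₀ + 4f₁ + 2f₂ + 4f₃ + 2f₄ + 4f₅ + f₆] = 0.055556·(-55.5) = -3.0833.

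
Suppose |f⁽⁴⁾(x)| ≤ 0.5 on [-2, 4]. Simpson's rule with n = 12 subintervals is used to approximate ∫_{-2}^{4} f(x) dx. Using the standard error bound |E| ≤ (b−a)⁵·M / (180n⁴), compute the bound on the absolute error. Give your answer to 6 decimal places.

0.001042

|E| ≤ (6)⁵·0.5 / (180·12⁴) = 3888/3732480 = 0.001042.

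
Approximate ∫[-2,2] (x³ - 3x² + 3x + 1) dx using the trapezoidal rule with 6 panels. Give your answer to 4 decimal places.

-12.8889

h = (2 − (-2))/6 = 0.666667.
Nodes x₀,…,x₆ = -2, -1.333333, -0.666667, 0, 0.666667, 1.333333, 2.
f(x) = x³ - 3x² + 3x + 1: f₀=-25, f₁=-10.703704, f₂=-2.629630, f₃=1, f₄=1.962963, f₅=2.037037, f₆=3.
(h/2)·[f₀ + 2f₁ + 2f₂ + 2f₃ + 2f₄ + 2f₅ + f₆] = 0.333333·(-38.666667) = -12.8889.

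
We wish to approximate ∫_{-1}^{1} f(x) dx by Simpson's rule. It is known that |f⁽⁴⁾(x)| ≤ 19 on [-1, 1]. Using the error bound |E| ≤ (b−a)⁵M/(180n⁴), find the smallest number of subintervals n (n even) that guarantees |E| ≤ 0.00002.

Need 608/(180n⁴) ≤ 0.00002.
n⁴ ≥ 608/(180·0.00002) = 168889 ⇒ n ≥ 20.2722, so the smallest even n is 22. (n must be even for Simpson's rule.)

22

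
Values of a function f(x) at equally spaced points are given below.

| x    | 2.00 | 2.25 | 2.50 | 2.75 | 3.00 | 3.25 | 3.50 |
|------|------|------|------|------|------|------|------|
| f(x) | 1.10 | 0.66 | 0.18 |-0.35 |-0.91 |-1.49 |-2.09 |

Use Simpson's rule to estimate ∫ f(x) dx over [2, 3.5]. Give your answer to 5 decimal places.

-0.59750

h = 0.25, n = 6.
(h/3)·[y₀ + 4y₁ + 2y₂ + 4y₃ + 2y₄ + 4y₅ + y₆] = 0.083333·(-7.17) = -0.59750.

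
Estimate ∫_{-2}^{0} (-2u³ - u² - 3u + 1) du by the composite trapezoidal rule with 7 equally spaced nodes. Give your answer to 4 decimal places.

h = (0 − (-2))/6 = 0.333333.
Nodes u₀,…,u₆ = -2, -1.666667, -1.333333, -1, -0.666667, -0.333333, 0.
f(u) = -2u³ - u² - 3u + 1: f₀=19, f₁=12.481481, f₂=7.962963, f₃=5, f₄=3.148148, f₅=1.962963, f₆=1.
(h/2)·[f₀ + 2f₁ + 2f₂ + 2f₃ + 2f₄ + 2f₅ + f₆] = 0.166667·(81.111111) = 13.5185.

13.5185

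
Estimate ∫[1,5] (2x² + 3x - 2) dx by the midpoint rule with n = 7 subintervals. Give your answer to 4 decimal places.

110.4490

h = (5 − 1)/7 = 0.571429.
Midpoints m₁,…,m₇ = 1.285714, 1.857143, 2.428571, 3, 3.571429, 4.142857, 4.714286.
f(m₁)=5.163265, f(m₂)=10.469388, f(m₃)=17.081633, f(m₄)=25, f(m₅)=34.224490, f(m₆)=44.755102, f(m₇)=56.591837.
h·[f(m₁) + f(m₂) + f(m₃) + f(m₄) + f(m₅) + f(m₆) + f(m₇)] = 0.571429·(193.285714) = 110.4490.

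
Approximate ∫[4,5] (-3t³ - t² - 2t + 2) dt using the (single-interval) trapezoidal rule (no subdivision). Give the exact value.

-311

T = (b−a)/2 · [f(4) + f(5)] = 0.5·[(-214) + (-408)] = -311.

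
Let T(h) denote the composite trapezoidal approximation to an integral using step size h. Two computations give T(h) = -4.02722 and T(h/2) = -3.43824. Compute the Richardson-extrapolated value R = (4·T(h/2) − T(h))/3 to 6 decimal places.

R = (4·T(h/2) − T(h)) / 3 = (4·(-3.43824) − (-4.02722))/3 = (-9.72574)/3 = -3.241913.

-3.241913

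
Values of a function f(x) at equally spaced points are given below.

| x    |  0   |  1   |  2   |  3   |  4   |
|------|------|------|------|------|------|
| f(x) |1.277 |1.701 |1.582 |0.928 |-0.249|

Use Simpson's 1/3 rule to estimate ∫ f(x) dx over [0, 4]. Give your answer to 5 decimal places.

h = 1, n = 4.
(h/3)·[y₀ + 4y₁ + 2y₂ + 4y₃ + y₄] = 0.333333·(14.708) = 4.90267.

4.90267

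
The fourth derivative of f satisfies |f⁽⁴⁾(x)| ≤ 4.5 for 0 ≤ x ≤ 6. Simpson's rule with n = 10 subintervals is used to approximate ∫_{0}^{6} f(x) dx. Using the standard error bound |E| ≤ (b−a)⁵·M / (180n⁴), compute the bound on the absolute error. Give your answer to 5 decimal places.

0.01944

|E| ≤ (6)⁵·4.5 / (180·10⁴) = 34992/1800000 = 0.01944.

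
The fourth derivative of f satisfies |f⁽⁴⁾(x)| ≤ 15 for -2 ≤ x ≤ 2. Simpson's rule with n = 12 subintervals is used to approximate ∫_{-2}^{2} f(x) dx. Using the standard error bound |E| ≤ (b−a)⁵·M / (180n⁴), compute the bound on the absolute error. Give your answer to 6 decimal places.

0.004115

|E| ≤ (4)⁵·15 / (180·12⁴) = 15360/3732480 = 0.004115.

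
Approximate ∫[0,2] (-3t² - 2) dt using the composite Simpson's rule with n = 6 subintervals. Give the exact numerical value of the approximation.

h = (2 − 0)/6 = 0.333333.
Nodes t₀,…,t₆ = 0, 0.333333, 0.666667, 1, 1.333333, 1.666667, 2.
f(t) = -3t² - 2: f₀=-2, f₁=-2.333333, f₂=-3.333333, f₃=-5, f₄=-7.333333, f₅=-10.333333, f₆=-14.
(h/3)·[f₀ + 4f₁ + 2f₂ + 4f₃ + 2f₄ + 4f₅ + f₆] = 0.111111·(-108) = -12.

-12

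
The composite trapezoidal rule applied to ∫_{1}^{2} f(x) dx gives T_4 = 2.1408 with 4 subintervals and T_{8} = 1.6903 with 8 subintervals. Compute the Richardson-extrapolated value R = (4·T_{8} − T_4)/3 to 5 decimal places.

R = (4·T_{8} − T_4) / 3 = (4·1.6903 − 2.1408)/3 = (4.6204)/3 = 1.54013.

1.54013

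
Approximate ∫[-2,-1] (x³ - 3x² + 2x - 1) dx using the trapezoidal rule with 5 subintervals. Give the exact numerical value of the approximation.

-14.8

h = (-1 − (-2))/5 = 0.2.
Nodes x₀,…,x₅ = -2, -1.8, -1.6, -1.4, -1.2, -1.
f(x) = x³ - 3x² + 2x - 1: f₀=-25, f₁=-20.152, f₂=-15.976, f₃=-12.424, f₄=-9.448, f₅=-7.
(h/2)·[f₀ + 2f₁ + 2f₂ + 2f₃ + 2f₄ + f₅] = 0.1·(-148) = -14.8.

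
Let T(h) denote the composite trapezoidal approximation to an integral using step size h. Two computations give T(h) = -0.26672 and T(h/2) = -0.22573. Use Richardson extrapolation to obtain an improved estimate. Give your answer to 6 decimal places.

R = (4·T(h/2) − T(h)) / 3 = (4·(-0.22573) − (-0.26672))/3 = (-0.63620)/3 = -0.212067.

-0.212067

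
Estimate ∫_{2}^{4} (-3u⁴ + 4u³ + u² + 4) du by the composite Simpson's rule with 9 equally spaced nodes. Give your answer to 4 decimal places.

h = (4 − 2)/8 = 0.25.
Nodes u₀,…,u₈ = 2, 2.25, 2.5, 2.75, 3, 3.25, 3.5, 3.75, 4.
f(u) = -3u⁴ + 4u³ + u² + 4: f₀=-8, f₁=-22.26171875, f₂=-44.4375, f₃=-76.82421875, f₄=-122, f₅=-182.82421875, f₆=-262.4375, f₇=-364.26171875, f₈=-492.
(h/3)·[f₀ + 4f₁ + 2f₂ + 4f₃ + 2f₄ + 4f₅ + 2f₆ + 4f₇ + f₈] = 0.083333·(-3942.4375) = -328.5365.

-328.5365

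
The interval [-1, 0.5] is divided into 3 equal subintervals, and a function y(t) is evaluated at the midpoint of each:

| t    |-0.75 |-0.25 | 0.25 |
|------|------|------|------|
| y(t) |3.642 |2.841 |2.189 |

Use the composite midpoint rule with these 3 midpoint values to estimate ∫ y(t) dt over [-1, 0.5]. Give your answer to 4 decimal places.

4.3360

h = 0.5, n = 3.
h·[y(m₁) + y(m₂) + y(m₃)] = 0.5·(8.672) = 4.3360.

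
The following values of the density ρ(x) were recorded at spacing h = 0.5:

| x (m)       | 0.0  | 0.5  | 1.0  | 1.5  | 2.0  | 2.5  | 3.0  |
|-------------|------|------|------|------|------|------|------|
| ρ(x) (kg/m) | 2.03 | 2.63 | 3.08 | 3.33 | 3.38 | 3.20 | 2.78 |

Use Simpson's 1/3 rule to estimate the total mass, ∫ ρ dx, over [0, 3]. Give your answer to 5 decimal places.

h = 0.5, n = 6.
(h/3)·[y₀ + 4y₁ + 2y₂ + 4y₃ + 2y₄ + 4y₅ + y₆] = 0.166667·(54.37) = 9.06167.

9.06167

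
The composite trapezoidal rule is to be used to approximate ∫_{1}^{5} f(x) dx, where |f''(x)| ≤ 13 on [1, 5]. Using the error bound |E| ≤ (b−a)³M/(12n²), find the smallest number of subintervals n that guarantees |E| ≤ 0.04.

Need 832/(12n²) ≤ 0.04.
n² ≥ 832/(12·0.04) = 1733.33 ⇒ n ≥ 41.6333, so the smallest n is 42.

42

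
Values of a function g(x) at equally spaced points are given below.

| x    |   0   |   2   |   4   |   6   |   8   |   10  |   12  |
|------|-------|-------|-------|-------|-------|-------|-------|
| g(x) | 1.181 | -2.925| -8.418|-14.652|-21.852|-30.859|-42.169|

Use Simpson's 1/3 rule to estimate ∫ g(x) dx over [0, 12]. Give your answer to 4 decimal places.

h = 2, n = 6.
(h/3)·[y₀ + 4y₁ + 2y₂ + 4y₃ + 2y₄ + 4y₅ + y₆] = 0.666667·(-295.272) = -196.8480.

-196.8480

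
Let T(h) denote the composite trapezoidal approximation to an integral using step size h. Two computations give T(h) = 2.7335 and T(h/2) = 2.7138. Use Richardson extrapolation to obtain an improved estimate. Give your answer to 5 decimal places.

R = (4·T(h/2) − T(h)) / 3 = (4·2.7138 − 2.7335)/3 = (8.1217)/3 = 2.70723.

2.70723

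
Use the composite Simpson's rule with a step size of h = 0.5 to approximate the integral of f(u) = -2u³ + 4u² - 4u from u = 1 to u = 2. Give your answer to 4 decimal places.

h = (2 − 1)/2 = 0.5.
Nodes u₀,…,u₂ = 1, 1.5, 2.
f(u) = -2u³ + 4u² - 4u: f₀=-2, f₁=-3.75, f₂=-8.
(h/3)·[f₀ + 4f₁ + f₂] = 0.166667·(-25) = -4.1667.

-4.1667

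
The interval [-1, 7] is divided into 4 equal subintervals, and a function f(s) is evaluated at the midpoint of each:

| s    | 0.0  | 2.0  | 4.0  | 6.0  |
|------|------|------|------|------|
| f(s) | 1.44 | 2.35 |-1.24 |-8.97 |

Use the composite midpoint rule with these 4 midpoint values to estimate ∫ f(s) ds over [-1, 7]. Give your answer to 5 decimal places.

h = 2, n = 4.
h·[y(m₁) + y(m₂) + y(m₃) + y(m₄)] = 2·(-6.42) = -12.84000.

-12.84000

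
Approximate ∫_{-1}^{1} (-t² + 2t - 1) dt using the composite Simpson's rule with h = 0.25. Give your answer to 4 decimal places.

h = (1 − (-1))/8 = 0.25.
Nodes t₀,…,t₈ = -1, -0.75, -0.5, -0.25, 0, 0.25, 0.5, 0.75, 1.
f(t) = -t² + 2t - 1: f₀=-4, f₁=-3.0625, f₂=-2.25, f₃=-1.5625, f₄=-1, f₅=-0.5625, f₆=-0.25, f₇=-0.0625, f₈=0.
(h/3)·[f₀ + 4f₁ + 2f₂ + 4f₃ + 2f₄ + 4f₅ + 2f₆ + 4f₇ + f₈] = 0.083333·(-32) = -2.6667.

-2.6667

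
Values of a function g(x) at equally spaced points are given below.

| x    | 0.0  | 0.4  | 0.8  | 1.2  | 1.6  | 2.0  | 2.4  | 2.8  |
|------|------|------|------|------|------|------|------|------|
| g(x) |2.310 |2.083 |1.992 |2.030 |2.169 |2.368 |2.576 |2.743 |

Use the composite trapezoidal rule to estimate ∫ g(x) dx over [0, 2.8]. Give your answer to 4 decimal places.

6.2978

h = 0.4, n = 7.
(h/2)·[y₀ + 2y₁ + 2y₂ + 2y₃ + 2y₄ + 2y₅ + 2y₆ + y₇] = 0.2·(31.489) = 6.2978.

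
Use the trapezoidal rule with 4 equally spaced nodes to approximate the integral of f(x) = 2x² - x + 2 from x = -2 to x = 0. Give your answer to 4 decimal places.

11.6296

h = (0 − (-2))/3 = 0.666667.
Nodes x₀,…,x₃ = -2, -1.333333, -0.666667, 0.
f(x) = 2x² - x + 2: f₀=12, f₁=6.888889, f₂=3.555556, f₃=2.
(h/2)·[f₀ + 2f₁ + 2f₂ + f₃] = 0.333333·(34.888889) = 11.6296.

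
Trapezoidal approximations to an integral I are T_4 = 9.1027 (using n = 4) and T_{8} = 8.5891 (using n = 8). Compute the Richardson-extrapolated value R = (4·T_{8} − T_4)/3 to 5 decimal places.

R = (4·T_{8} − T_4) / 3 = (4·8.5891 − 9.1027)/3 = (25.2537)/3 = 8.41790.

8.41790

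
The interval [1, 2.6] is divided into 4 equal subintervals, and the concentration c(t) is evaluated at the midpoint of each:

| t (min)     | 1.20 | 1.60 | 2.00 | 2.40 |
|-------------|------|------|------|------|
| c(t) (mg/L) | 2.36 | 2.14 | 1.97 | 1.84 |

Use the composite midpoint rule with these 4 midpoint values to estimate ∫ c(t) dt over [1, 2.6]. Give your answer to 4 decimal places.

h = 0.4, n = 4.
h·[y(m₁) + y(m₂) + y(m₃) + y(m₄)] = 0.4·(8.31) = 3.3240.

3.3240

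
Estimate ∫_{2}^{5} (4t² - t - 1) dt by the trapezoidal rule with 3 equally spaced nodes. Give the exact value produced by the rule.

h = (5 − 2)/2 = 1.5.
Nodes t₀,…,t₂ = 2, 3.5, 5.
f(t) = 4t² - t - 1: f₀=13, f₁=44.5, f₂=94.
(h/2)·[f₀ + 2f₁ + f₂] = 0.75·(196) = 147.

147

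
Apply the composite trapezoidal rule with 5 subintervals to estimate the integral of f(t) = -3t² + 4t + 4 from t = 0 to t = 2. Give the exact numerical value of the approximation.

7.84

h = (2 − 0)/5 = 0.4.
Nodes t₀,…,t₅ = 0, 0.4, 0.8, 1.2, 1.6, 2.
f(t) = -3t² + 4t + 4: f₀=4, f₁=5.12, f₂=5.28, f₃=4.48, f₄=2.72, f₅=0.
(h/2)·[f₀ + 2f₁ + 2f₂ + 2f₃ + 2f₄ + f₅] = 0.2·(39.2) = 7.84.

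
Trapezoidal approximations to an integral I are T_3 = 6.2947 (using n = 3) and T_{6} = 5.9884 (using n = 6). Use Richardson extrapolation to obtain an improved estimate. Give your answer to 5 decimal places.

R = (4·T_{6} − T_3) / 3 = (4·5.9884 − 6.2947)/3 = (17.6589)/3 = 5.88630.

5.88630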